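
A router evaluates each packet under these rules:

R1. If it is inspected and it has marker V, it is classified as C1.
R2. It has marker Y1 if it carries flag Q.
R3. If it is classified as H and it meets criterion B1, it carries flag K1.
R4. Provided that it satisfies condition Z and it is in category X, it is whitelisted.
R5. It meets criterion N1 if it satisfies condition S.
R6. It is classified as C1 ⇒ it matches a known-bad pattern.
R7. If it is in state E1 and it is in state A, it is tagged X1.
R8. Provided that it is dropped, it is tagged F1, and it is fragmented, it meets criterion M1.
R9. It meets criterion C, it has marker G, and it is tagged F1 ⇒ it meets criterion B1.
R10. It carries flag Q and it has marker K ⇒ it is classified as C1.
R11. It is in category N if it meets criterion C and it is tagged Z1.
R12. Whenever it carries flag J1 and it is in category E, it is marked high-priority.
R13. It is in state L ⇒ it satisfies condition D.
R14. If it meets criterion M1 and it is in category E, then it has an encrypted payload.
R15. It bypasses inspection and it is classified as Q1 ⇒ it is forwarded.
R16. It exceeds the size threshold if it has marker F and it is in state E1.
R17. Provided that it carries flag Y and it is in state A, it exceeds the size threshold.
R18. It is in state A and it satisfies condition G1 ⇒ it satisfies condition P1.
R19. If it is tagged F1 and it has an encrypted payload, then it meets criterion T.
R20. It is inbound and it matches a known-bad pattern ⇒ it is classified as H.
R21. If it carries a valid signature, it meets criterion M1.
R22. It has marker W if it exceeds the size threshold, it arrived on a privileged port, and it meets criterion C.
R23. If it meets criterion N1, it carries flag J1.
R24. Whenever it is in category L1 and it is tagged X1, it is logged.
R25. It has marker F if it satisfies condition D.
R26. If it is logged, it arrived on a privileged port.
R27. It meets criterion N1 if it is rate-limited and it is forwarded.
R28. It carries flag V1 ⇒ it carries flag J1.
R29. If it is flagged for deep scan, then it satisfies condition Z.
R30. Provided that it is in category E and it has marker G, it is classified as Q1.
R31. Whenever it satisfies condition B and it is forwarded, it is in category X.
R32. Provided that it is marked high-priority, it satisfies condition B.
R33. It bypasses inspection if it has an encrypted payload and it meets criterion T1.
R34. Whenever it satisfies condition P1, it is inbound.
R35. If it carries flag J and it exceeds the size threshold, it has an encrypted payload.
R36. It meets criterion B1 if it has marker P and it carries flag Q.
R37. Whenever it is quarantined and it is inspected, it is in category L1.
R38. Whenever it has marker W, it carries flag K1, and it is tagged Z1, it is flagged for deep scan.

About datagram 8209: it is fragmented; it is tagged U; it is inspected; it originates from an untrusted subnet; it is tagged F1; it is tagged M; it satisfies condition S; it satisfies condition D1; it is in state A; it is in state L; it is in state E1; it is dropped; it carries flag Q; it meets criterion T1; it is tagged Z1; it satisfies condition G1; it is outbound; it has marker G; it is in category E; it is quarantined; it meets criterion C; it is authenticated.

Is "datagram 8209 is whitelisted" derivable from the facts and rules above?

Forward chaining from the given facts derives: has marker Y1, meets criterion N1, is tagged X1, meets criterion M1, meets criterion B1, is in category N, satisfies condition D, has an encrypted payload, satisfies condition P1, meets criterion T, carries flag J1, has marker F, is classified as Q1, bypasses inspection, is inbound, is in category L1, is marked high-priority, is forwarded, exceeds the size threshold, is logged, arrived on a privileged port, satisfies condition B, has marker W, is in category X.
The only rule concluding "it is whitelisted" is R4, which needs "it satisfies condition Z"; that is never established.

No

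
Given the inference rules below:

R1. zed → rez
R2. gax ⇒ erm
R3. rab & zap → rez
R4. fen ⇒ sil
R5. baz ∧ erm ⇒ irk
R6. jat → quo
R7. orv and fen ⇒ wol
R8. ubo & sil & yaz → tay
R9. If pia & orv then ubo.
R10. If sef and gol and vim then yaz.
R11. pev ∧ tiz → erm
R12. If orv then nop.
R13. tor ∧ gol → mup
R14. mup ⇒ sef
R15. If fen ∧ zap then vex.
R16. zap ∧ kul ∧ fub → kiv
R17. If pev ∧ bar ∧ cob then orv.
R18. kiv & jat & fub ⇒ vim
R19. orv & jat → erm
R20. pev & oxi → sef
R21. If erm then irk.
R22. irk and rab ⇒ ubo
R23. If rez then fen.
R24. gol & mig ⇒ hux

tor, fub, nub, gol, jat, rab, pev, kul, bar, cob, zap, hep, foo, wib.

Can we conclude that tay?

rez  (by R3: rab, zap)
mup  (by R13: tor, gol)
sef  (by R14: mup)
kiv  (by R16: zap, kul, fub)
orv  (by R17: pev, bar, cob)
vim  (by R18: kiv, jat, fub)
erm  (by R19: orv, jat)
irk  (by R21: erm)
ubo  (by R22: irk, rab)
fen  (by R23: rez)
sil  (by R4: fen)
yaz  (by R10: sef, gol, vim)
tay  (by R8: ubo, sil, yaz)

Yes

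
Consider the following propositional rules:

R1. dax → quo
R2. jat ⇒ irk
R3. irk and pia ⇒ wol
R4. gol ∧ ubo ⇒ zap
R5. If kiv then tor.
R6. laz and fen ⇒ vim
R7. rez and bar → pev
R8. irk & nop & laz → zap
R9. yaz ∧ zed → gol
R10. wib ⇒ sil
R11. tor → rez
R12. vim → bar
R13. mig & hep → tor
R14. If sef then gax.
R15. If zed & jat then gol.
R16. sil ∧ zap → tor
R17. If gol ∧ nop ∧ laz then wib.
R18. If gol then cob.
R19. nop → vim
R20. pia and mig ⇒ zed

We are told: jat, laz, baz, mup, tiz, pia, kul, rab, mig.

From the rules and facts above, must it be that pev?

Forward chaining from the given facts derives: irk, wol, zed, gol, cob.
The only rule concluding pev is R7, which needs rez; that is never established.

No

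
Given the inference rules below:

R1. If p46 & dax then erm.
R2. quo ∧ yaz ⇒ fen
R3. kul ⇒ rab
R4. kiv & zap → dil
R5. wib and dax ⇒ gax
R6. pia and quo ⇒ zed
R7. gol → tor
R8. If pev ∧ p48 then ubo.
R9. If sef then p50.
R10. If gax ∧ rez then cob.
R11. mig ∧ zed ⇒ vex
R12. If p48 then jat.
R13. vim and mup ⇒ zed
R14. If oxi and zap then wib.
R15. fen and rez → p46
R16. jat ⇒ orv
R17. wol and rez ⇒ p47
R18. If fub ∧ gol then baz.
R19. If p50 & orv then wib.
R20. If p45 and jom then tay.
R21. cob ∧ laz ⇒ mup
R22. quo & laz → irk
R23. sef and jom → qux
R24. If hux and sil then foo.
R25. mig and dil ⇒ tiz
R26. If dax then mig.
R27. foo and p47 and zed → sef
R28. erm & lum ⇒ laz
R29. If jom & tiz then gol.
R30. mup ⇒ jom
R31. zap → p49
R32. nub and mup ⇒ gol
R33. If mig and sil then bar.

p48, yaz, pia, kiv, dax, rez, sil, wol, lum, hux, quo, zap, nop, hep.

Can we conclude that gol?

fen  (by R2: quo, yaz)
dil  (by R4: kiv, zap)
zed  (by R6: pia, quo)
jat  (by R12: p48)
p46  (by R15: fen, rez)
orv  (by R16: jat)
p47  (by R17: wol, rez)
foo  (by R24: hux, sil)
mig  (by R26: dax)
sef  (by R27: foo, p47, zed)
erm  (by R1: p46, dax)
p50  (by R9: sef)
wib  (by R19: p50, orv)
tiz  (by R25: mig, dil)
laz  (by R28: erm, lum)
gax  (by R5: wib, dax)
cob  (by R10: gax, rez)
mup  (by R21: cob, laz)
jom  (by R30: mup)
gol  (by R29: jom, tiz)

Yes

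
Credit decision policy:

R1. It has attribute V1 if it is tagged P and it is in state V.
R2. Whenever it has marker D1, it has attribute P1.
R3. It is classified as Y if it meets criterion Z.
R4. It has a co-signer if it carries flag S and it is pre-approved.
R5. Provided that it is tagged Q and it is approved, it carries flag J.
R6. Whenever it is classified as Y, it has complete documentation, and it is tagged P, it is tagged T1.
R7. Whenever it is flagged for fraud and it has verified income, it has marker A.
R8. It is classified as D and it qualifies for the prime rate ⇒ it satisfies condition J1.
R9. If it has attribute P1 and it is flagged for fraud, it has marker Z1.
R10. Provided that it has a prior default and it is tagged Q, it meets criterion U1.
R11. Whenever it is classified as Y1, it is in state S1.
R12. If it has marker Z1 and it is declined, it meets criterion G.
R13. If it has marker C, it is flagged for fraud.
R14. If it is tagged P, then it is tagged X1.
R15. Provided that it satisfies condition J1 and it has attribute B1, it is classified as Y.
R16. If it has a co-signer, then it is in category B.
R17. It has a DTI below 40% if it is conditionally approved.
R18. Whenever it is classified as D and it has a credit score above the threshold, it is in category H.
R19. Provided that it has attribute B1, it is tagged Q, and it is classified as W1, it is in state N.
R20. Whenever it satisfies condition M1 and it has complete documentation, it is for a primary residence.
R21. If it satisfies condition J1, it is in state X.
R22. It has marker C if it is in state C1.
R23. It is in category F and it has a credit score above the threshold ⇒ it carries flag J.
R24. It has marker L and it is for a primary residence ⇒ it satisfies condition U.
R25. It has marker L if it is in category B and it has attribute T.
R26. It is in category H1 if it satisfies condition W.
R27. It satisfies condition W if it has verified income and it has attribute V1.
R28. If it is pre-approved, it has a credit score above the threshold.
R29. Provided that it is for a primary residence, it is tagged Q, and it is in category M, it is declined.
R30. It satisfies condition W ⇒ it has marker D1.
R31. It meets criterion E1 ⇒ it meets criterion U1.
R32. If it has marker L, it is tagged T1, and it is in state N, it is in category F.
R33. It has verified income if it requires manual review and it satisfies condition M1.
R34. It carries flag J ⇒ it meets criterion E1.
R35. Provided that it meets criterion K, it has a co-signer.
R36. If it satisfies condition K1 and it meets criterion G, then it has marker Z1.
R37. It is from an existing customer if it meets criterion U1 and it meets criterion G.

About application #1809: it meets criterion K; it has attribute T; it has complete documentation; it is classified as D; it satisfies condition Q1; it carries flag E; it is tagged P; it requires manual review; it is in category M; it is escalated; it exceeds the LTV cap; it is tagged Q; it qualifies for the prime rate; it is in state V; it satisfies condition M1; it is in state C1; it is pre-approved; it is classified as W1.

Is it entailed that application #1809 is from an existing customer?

No

Forward chaining from the given facts derives: has attribute V1, satisfies condition J1, is tagged X1, is for a primary residence, is in state X, has marker C, has a credit score above the threshold, is declined, has verified income, has a co-signer, is flagged for fraud, is in category B, is in category H, has marker L, satisfies condition W, has marker D1, has attribute P1, has marker A, has marker Z1, meets criterion G, satisfies condition U, is in category H1.
The only rule concluding "it is from an existing customer" is R37, which needs "it meets criterion U1"; that is never established.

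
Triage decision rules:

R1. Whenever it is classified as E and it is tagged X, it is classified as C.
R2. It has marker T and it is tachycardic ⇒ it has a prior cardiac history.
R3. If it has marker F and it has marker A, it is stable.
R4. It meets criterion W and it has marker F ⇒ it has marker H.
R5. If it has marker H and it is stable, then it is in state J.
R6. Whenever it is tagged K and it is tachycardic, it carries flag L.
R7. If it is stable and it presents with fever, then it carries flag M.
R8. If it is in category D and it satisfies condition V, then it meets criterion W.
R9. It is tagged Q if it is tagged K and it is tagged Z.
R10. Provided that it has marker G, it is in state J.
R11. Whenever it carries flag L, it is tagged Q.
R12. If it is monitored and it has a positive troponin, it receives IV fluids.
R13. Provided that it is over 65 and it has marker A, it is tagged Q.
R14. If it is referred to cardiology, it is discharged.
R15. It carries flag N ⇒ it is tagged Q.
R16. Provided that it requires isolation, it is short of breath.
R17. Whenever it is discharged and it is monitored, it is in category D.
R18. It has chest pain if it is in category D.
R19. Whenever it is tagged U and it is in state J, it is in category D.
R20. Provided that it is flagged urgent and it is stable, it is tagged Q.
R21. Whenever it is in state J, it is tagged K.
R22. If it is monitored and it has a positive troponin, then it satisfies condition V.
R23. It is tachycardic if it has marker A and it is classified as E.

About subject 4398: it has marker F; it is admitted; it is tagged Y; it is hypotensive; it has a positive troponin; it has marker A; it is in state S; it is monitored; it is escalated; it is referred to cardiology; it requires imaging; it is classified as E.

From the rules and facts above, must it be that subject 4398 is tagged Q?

By R3 (it has marker F, it has marker A): it is stable.
By R14 (it is referred to cardiology): it is discharged.
By R17 (it is discharged, it is monitored): it is in category D.
By R22 (it is monitored, it has a positive troponin): it satisfies condition V.
By R23 (it has marker A, it is classified as E): it is tachycardic.
By R8 (it is in category D, it satisfies condition V): it meets criterion W.
By R4 (it meets criterion W, it has marker F): it has marker H.
By R5 (it has marker H, it is stable): it is in state J.
By R21 (it is in state J): it is tagged K.
By R6 (it is tagged K, it is tachycardic): it carries flag L.
By R11 (it carries flag L): it is tagged Q.

Yes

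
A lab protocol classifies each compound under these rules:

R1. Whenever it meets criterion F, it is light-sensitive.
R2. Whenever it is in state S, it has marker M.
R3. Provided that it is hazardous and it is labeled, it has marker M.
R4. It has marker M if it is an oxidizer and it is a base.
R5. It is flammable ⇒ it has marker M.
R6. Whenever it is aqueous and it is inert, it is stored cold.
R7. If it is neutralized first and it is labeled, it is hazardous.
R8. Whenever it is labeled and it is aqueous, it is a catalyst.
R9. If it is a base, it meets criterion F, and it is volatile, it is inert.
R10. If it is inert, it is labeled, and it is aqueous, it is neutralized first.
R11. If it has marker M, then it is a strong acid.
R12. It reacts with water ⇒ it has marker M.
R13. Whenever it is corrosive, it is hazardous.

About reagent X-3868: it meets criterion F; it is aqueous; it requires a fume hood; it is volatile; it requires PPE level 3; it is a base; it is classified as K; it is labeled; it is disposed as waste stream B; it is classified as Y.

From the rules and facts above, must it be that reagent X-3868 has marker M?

Yes

By R9 (it is a base, it meets criterion F, it is volatile): it is inert.
By R10 (it is inert, it is labeled, it is aqueous): it is neutralized first.
By R7 (it is neutralized first, it is labeled): it is hazardous.
By R3 (it is hazardous, it is labeled): it has marker M.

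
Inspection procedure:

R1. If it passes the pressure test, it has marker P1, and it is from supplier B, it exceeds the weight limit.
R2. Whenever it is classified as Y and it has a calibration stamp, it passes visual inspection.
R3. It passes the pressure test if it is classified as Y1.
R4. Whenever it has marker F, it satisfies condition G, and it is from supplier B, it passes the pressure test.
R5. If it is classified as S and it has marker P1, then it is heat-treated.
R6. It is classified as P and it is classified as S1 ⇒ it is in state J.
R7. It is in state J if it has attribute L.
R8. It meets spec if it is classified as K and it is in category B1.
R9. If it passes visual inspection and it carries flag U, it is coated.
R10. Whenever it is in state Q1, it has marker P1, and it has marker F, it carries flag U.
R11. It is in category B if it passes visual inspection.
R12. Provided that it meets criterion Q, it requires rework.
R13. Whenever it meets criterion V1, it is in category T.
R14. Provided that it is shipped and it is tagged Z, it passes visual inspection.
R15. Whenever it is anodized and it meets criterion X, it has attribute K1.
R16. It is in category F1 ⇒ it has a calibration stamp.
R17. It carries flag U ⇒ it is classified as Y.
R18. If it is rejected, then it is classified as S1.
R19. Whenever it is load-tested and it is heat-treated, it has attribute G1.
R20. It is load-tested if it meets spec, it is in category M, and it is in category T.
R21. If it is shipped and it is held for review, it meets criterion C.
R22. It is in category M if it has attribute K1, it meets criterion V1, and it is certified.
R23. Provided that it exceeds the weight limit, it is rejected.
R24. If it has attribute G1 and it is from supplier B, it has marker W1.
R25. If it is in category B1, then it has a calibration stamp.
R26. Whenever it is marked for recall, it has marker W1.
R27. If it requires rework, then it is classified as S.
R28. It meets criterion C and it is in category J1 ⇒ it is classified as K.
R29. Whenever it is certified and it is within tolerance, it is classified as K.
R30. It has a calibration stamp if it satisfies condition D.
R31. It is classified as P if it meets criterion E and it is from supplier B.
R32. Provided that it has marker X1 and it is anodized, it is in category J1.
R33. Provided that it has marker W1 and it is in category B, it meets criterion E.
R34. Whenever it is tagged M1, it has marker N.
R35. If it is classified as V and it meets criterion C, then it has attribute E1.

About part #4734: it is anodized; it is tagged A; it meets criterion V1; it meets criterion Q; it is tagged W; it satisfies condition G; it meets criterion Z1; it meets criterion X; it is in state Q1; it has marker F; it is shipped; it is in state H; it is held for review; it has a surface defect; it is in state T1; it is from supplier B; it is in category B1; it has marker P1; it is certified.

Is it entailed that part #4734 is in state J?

No

Forward chaining from the given facts derives: passes the pressure test, carries flag U, requires rework, is in category T, has attribute K1, is classified as Y, meets criterion C, is in category M, has a calibration stamp, is classified as S, exceeds the weight limit, passes visual inspection, is heat-treated, is coated, is in category B, is rejected, is classified as S1.
Rules concluding "it is in state J": R6 needs "it is classified as P"; R7 needs "it has attribute L" — none of these are established.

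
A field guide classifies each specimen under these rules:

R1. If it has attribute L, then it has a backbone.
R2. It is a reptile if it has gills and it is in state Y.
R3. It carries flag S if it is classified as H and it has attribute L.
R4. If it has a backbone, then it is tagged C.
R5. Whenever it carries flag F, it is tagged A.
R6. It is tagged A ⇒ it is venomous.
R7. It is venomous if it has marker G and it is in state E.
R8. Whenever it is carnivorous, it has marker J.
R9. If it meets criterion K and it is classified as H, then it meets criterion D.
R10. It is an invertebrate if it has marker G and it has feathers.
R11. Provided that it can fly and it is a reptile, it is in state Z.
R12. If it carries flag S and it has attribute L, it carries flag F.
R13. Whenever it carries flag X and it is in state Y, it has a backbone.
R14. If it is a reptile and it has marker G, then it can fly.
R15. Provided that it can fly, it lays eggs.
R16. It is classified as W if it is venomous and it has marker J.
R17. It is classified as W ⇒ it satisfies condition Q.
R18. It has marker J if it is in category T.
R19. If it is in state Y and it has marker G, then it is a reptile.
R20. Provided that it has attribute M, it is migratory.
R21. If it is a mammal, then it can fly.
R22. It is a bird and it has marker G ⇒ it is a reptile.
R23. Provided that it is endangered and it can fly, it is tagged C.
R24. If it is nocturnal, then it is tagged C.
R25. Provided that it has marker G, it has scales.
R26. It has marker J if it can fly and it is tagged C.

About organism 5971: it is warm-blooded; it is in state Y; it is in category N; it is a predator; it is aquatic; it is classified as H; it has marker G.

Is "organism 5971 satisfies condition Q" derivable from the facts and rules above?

Forward chaining from the given facts derives: is a reptile, has scales, can fly, lays eggs, is in state Z.
The only rule concluding "it satisfies condition Q" is R17, which needs "it is classified as W"; that is never established.

No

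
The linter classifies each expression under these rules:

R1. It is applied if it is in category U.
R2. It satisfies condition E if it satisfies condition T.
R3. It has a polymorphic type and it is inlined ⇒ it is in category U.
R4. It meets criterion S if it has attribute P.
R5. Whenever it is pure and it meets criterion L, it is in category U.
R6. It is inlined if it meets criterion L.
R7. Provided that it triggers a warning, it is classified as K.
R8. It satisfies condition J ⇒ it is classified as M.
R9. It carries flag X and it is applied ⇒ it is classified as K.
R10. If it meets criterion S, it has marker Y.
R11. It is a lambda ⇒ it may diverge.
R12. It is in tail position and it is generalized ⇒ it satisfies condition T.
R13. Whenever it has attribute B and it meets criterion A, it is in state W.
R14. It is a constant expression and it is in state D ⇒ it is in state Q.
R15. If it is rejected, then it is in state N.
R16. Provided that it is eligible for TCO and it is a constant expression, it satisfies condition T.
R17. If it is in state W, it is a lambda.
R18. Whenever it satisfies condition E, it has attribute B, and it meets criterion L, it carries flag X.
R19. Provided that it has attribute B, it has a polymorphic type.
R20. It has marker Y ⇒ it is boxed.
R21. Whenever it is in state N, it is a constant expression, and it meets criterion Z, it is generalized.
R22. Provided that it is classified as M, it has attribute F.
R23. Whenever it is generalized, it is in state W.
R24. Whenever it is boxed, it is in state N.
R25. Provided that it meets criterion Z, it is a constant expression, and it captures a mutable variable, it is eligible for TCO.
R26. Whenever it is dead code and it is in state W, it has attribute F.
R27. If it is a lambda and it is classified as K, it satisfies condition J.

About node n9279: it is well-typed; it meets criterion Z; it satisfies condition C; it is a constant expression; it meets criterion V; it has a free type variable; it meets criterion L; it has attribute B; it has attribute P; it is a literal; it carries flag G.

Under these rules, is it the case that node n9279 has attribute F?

Forward chaining from the given facts derives: meets criterion S, is inlined, has marker Y, has a polymorphic type, is boxed, is in state N, is in category U, is generalized, is in state W, is applied, is a lambda, may diverge.
Rules concluding "it has attribute F": R22 needs "it is classified as M"; R26 needs "it is dead code" — none of these are established.

No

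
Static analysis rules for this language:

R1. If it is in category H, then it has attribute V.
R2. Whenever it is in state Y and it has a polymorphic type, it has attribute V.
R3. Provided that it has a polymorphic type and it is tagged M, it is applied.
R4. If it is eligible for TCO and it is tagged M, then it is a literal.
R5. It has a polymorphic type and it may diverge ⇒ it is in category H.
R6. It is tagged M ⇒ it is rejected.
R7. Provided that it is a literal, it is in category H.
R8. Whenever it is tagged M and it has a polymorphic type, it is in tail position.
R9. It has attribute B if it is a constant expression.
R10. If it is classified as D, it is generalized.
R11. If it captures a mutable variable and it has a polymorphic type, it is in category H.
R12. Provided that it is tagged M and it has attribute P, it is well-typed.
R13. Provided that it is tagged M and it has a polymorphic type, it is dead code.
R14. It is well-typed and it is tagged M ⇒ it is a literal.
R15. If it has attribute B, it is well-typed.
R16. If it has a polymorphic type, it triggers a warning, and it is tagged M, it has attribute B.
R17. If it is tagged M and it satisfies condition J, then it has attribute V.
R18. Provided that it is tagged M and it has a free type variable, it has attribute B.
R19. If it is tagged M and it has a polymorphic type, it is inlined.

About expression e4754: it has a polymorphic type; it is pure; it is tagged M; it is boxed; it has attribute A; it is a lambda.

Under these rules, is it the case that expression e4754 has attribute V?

No

Forward chaining from the given facts derives: is applied, is rejected, is in tail position, is dead code, is inlined.
Rules concluding "it has attribute V": R1 needs "it is in category H"; R2 needs "it is in state Y"; R17 needs "it satisfies condition J" — none of these are established.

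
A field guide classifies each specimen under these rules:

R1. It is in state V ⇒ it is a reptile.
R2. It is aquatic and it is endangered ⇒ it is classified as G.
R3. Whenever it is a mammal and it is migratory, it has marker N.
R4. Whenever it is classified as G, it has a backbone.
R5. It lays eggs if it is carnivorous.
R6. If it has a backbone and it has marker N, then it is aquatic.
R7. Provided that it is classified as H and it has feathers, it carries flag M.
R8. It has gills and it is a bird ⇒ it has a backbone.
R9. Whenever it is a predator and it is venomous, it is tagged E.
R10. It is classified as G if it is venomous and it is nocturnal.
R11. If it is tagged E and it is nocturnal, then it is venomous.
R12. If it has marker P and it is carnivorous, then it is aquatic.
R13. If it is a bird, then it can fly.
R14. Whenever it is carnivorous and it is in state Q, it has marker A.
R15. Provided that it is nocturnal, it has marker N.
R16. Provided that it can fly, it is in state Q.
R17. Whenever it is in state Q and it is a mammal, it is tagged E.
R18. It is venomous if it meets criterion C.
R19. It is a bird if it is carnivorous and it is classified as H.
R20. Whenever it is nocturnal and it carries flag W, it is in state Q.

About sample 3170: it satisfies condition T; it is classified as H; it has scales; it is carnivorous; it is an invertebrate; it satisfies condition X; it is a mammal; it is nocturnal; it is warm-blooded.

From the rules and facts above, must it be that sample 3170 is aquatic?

Yes

By R15 (it is nocturnal): it has marker N.
By R19 (it is carnivorous, it is classified as H): it is a bird.
By R13 (it is a bird): it can fly.
By R16 (it can fly): it is in state Q.
By R17 (it is in state Q, it is a mammal): it is tagged E.
By R11 (it is tagged E, it is nocturnal): it is venomous.
By R10 (it is venomous, it is nocturnal): it is classified as G.
By R4 (it is classified as G): it has a backbone.
By R6 (it has a backbone, it has marker N): it is aquatic.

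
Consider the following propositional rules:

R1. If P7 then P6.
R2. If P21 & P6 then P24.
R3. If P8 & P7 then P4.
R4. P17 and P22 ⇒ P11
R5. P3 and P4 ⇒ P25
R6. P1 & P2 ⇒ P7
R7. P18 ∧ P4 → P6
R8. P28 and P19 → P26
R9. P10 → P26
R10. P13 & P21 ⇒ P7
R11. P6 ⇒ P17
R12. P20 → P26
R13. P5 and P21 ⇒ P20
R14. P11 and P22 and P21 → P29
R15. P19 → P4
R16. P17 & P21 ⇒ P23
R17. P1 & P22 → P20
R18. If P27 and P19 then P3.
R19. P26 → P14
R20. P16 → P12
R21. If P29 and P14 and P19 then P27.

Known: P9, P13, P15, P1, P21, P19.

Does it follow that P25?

No

Forward chaining from the given facts derives: P7, P4, P6, P24, P17, P23.
The only rule concluding P25 is R5, which needs P3; that is never established.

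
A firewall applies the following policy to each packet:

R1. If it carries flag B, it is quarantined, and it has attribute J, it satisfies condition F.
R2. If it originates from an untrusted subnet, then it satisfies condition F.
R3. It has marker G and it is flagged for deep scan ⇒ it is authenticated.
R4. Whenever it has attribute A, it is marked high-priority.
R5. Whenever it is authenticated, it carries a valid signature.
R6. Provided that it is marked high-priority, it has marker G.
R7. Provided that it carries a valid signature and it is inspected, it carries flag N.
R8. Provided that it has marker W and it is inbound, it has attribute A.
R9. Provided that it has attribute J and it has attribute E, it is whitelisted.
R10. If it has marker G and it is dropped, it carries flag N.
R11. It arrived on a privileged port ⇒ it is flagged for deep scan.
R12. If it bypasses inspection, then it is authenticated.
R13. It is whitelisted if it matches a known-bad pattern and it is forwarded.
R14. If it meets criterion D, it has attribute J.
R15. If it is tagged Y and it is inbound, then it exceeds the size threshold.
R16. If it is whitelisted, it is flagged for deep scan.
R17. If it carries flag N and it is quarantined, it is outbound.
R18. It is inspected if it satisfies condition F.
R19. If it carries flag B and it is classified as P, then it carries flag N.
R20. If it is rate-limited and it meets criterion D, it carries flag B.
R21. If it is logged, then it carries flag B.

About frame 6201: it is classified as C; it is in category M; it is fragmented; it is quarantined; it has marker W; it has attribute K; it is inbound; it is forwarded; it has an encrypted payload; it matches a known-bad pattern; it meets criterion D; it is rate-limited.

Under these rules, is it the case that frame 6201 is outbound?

Yes

By R8 (it has marker W, it is inbound): it has attribute A.
By R13 (it matches a known-bad pattern, it is forwarded): it is whitelisted.
By R14 (it meets criterion D): it has attribute J.
By R16 (it is whitelisted): it is flagged for deep scan.
By R20 (it is rate-limited, it meets criterion D): it carries flag B.
By R1 (it carries flag B, it is quarantined, it has attribute J): it satisfies condition F.
By R4 (it has attribute A): it is marked high-priority.
By R6 (it is marked high-priority): it has marker G.
By R18 (it satisfies condition F): it is inspected.
By R3 (it has marker G, it is flagged for deep scan): it is authenticated.
By R5 (it is authenticated): it carries a valid signature.
By R7 (it carries a valid signature, it is inspected): it carries flag N.
By R17 (it carries flag N, it is quarantined): it is outbound.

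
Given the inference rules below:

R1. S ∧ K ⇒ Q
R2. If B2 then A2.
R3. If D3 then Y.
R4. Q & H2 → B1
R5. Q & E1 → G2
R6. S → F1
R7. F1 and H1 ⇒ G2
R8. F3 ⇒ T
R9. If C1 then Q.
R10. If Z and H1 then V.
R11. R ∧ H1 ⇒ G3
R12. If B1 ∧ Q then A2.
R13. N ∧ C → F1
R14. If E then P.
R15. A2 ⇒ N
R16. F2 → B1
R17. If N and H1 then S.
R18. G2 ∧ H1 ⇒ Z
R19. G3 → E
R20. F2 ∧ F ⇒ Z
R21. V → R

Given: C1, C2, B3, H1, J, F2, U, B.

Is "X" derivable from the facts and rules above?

No

Forward chaining from the given facts derives: Q, B1, A2, N, S, F1, G2, Z, V, R, G3, E, P.
No rule has X as its conclusion, and it is not among the given facts.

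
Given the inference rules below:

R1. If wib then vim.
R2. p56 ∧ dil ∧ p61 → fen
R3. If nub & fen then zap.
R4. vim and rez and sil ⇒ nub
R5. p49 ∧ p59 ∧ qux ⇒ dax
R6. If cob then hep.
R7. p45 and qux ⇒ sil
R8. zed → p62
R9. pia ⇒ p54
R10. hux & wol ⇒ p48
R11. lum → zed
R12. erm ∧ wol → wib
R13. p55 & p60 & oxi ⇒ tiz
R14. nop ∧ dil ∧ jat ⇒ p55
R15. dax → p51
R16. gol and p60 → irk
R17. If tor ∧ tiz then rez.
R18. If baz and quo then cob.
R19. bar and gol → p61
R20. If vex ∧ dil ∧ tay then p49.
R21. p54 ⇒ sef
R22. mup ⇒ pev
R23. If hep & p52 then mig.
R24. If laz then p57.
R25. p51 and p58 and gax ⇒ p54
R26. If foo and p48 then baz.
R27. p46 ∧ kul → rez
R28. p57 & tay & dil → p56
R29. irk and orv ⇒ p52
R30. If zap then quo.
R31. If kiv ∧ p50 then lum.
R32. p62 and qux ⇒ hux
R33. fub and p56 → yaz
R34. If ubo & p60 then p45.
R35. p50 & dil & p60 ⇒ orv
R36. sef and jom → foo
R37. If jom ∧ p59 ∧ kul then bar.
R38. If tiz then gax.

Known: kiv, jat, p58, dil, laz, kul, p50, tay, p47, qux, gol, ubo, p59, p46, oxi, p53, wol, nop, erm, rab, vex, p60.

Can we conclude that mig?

Forward chaining from the given facts derives: wib, p55, irk, p49, p57, rez, p56, lum, p45, orv, vim, dax, sil, zed, tiz, p51, p52, gax, nub, p62, p54, hux, p48, sef.
The only rule concluding mig is R23, which needs hep; that is never established.

No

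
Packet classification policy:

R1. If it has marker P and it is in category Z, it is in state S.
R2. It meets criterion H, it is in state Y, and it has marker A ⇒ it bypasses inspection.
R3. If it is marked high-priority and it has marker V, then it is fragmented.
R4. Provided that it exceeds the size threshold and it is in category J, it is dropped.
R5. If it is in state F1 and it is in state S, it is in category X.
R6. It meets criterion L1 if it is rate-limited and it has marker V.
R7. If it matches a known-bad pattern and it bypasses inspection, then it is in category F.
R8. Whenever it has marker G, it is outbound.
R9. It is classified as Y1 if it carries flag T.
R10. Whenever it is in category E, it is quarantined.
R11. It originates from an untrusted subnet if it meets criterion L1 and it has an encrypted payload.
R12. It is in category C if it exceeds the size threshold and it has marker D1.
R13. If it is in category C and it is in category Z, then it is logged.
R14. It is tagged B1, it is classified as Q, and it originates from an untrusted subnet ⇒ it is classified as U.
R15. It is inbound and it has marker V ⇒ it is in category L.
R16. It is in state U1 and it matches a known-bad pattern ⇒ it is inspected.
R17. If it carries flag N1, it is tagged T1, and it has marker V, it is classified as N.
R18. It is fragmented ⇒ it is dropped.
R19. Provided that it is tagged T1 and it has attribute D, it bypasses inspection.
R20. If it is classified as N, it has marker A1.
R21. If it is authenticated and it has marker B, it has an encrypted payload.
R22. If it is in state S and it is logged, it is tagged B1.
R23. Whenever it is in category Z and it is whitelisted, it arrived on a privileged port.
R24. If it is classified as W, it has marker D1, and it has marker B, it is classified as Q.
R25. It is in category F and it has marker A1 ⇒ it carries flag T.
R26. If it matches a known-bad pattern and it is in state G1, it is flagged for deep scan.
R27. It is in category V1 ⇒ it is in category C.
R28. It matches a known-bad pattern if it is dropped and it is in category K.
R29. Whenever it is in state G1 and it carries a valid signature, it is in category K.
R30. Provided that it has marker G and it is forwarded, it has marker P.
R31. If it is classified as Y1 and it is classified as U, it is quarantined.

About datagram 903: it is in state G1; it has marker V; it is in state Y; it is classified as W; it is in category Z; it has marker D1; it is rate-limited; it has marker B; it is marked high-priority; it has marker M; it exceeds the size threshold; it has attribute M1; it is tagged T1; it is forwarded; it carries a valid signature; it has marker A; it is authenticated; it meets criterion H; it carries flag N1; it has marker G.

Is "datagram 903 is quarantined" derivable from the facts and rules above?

By R2 (it meets criterion H, it is in state Y, it has marker A): it bypasses inspection.
By R3 (it is marked high-priority, it has marker V): it is fragmented.
By R6 (it is rate-limited, it has marker V): it meets criterion L1.
By R12 (it exceeds the size threshold, it has marker D1): it is in category C.
By R13 (it is in category C, it is in category Z): it is logged.
By R17 (it carries flag N1, it is tagged T1, it has marker V): it is classified as N.
By R18 (it is fragmented): it is dropped.
By R20 (it is classified as N): it has marker A1.
By R21 (it is authenticated, it has marker B): it has an encrypted payload.
By R24 (it is classified as W, it has marker D1, it has marker B): it is classified as Q.
By R29 (it is in state G1, it carries a valid signature): it is in category K.
By R30 (it has marker G, it is forwarded): it has marker P.
By R1 (it has marker P, it is in category Z): it is in state S.
By R11 (it meets criterion L1, it has an encrypted payload): it originates from an untrusted subnet.
By R22 (it is in state S, it is logged): it is tagged B1.
By R28 (it is dropped, it is in category K): it matches a known-bad pattern.
By R7 (it matches a known-bad pattern, it bypasses inspection): it is in category F.
By R14 (it is tagged B1, it is classified as Q, it originates from an untrusted subnet): it is classified as U.
By R25 (it is in category F, it has marker A1): it carries flag T.
By R9 (it carries flag T): it is classified as Y1.
By R31 (it is classified as Y1, it is classified as U): it is quarantined.

Yes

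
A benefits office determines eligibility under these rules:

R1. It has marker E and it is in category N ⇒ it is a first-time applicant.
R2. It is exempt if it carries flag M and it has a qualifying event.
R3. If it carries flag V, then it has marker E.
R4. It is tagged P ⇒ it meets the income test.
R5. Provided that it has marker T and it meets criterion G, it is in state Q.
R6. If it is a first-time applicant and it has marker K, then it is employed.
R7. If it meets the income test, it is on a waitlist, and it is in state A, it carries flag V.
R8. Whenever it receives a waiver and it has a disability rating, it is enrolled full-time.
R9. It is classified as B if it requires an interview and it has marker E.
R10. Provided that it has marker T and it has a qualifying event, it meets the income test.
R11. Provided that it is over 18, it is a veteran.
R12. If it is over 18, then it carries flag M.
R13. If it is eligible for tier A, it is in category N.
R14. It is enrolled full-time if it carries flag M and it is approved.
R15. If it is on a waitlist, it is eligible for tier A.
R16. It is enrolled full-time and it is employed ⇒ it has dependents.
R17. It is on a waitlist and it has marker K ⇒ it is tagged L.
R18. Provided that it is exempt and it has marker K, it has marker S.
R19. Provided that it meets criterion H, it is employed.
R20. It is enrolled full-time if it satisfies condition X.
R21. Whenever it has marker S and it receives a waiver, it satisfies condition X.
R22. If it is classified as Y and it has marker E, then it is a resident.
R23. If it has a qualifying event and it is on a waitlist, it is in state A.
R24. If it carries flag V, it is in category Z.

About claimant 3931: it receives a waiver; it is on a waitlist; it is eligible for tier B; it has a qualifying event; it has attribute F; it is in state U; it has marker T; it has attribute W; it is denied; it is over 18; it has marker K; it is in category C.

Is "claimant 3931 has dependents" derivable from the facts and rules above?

By R10 (it has marker T, it has a qualifying event): it meets the income test.
By R12 (it is over 18): it carries flag M.
By R15 (it is on a waitlist): it is eligible for tier A.
By R23 (it has a qualifying event, it is on a waitlist): it is in state A.
By R2 (it carries flag M, it has a qualifying event): it is exempt.
By R7 (it meets the income test, it is on a waitlist, it is in state A): it carries flag V.
By R13 (it is eligible for tier A): it is in category N.
By R18 (it is exempt, it has marker K): it has marker S.
By R21 (it has marker S, it receives a waiver): it satisfies condition X.
By R3 (it carries flag V): it has marker E.
By R20 (it satisfies condition X): it is enrolled full-time.
By R1 (it has marker E, it is in category N): it is a first-time applicant.
By R6 (it is a first-time applicant, it has marker K): it is employed.
By R16 (it is enrolled full-time, it is employed): it has dependents.

Yes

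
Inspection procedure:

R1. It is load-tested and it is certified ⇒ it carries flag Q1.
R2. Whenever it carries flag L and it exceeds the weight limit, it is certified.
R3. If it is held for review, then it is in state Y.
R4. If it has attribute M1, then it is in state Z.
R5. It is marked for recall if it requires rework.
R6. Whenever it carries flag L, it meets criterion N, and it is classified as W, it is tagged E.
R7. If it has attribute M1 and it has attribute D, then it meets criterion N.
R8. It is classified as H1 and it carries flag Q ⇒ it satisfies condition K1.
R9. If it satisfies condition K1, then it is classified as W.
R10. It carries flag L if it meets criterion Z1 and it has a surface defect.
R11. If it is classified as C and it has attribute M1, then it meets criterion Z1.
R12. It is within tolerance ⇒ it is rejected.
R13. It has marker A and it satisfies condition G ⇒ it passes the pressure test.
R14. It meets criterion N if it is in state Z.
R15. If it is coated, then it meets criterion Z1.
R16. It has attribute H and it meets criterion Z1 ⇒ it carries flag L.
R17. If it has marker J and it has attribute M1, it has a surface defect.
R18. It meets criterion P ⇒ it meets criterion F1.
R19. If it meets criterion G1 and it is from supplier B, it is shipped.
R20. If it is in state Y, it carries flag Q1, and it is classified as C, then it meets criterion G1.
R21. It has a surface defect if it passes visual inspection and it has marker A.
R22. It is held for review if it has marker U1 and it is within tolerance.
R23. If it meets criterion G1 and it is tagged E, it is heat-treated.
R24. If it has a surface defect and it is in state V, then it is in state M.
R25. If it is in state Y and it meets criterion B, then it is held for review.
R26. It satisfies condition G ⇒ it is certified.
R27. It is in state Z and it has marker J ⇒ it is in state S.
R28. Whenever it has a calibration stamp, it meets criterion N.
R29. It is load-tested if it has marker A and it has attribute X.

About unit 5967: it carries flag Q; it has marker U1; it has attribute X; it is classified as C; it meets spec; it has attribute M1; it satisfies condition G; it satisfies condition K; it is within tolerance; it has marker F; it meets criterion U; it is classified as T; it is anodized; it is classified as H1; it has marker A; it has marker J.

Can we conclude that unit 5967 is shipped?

No

Forward chaining from the given facts derives: is in state Z, satisfies condition K1, is classified as W, meets criterion Z1, is rejected, passes the pressure test, meets criterion N, has a surface defect, is held for review, is certified, is in state S, is load-tested, carries flag Q1, is in state Y, carries flag L, meets criterion G1, is tagged E, is heat-treated.
The only rule concluding "it is shipped" is R19, which needs "it is from supplier B"; that is never established.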